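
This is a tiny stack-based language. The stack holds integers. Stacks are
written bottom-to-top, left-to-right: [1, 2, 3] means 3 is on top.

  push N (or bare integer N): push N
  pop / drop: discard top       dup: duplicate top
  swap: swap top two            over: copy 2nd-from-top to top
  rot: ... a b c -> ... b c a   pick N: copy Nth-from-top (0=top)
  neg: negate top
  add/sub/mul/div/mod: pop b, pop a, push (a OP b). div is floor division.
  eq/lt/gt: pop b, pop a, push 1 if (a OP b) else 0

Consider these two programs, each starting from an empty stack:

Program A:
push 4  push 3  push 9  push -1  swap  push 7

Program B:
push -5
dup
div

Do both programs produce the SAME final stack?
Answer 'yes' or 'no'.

Answer: no

Derivation:
Program A trace:
  After 'push 4': [4]
  After 'push 3': [4, 3]
  After 'push 9': [4, 3, 9]
  After 'push -1': [4, 3, 9, -1]
  After 'swap': [4, 3, -1, 9]
  After 'push 7': [4, 3, -1, 9, 7]
Program A final stack: [4, 3, -1, 9, 7]

Program B trace:
  After 'push -5': [-5]
  After 'dup': [-5, -5]
  After 'div': [1]
Program B final stack: [1]
Same: no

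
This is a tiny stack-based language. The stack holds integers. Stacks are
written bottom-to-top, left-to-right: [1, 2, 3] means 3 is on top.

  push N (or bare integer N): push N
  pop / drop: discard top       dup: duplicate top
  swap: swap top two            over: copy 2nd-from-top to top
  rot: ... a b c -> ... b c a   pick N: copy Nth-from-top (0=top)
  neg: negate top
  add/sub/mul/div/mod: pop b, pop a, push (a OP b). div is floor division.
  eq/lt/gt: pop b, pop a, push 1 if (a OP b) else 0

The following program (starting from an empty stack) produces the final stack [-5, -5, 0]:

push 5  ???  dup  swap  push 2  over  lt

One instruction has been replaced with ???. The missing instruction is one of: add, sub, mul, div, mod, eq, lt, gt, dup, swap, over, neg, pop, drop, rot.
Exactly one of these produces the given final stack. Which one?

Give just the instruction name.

Answer: neg

Derivation:
Stack before ???: [5]
Stack after ???:  [-5]
The instruction that transforms [5] -> [-5] is: neg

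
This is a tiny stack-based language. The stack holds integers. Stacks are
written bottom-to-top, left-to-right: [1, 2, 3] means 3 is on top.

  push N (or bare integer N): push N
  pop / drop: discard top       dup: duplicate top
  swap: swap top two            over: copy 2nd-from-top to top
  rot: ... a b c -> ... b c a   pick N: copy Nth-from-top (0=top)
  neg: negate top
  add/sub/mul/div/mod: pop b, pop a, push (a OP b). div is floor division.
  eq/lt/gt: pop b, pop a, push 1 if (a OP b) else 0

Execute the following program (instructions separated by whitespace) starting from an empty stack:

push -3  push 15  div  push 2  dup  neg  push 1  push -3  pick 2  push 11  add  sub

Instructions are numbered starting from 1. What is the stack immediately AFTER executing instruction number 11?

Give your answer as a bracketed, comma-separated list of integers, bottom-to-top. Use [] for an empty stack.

Answer: [-1, 2, -2, 1, -3, 9]

Derivation:
Step 1 ('push -3'): [-3]
Step 2 ('push 15'): [-3, 15]
Step 3 ('div'): [-1]
Step 4 ('push 2'): [-1, 2]
Step 5 ('dup'): [-1, 2, 2]
Step 6 ('neg'): [-1, 2, -2]
Step 7 ('push 1'): [-1, 2, -2, 1]
Step 8 ('push -3'): [-1, 2, -2, 1, -3]
Step 9 ('pick 2'): [-1, 2, -2, 1, -3, -2]
Step 10 ('push 11'): [-1, 2, -2, 1, -3, -2, 11]
Step 11 ('add'): [-1, 2, -2, 1, -3, 9]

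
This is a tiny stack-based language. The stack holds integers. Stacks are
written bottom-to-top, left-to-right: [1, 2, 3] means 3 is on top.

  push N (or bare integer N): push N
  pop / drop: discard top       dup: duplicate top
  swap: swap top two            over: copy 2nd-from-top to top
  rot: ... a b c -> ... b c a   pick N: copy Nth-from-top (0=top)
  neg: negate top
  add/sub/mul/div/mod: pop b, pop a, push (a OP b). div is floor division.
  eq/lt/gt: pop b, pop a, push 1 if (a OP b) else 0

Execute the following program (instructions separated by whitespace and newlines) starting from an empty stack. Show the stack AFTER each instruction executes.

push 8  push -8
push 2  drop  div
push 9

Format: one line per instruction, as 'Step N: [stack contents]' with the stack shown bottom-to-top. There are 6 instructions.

Step 1: [8]
Step 2: [8, -8]
Step 3: [8, -8, 2]
Step 4: [8, -8]
Step 5: [-1]
Step 6: [-1, 9]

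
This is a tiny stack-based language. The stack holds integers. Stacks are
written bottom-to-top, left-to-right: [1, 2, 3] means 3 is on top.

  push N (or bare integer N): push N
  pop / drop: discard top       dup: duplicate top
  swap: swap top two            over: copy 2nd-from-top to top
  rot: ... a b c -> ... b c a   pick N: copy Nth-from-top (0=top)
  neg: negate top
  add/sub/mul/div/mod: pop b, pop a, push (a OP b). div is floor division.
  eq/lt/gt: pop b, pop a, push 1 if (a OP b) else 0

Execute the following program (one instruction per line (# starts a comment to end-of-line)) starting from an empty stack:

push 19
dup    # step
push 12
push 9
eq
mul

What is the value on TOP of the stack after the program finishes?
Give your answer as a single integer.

After 'push 19': [19]
After 'dup': [19, 19]
After 'push 12': [19, 19, 12]
After 'push 9': [19, 19, 12, 9]
After 'eq': [19, 19, 0]
After 'mul': [19, 0]

Answer: 0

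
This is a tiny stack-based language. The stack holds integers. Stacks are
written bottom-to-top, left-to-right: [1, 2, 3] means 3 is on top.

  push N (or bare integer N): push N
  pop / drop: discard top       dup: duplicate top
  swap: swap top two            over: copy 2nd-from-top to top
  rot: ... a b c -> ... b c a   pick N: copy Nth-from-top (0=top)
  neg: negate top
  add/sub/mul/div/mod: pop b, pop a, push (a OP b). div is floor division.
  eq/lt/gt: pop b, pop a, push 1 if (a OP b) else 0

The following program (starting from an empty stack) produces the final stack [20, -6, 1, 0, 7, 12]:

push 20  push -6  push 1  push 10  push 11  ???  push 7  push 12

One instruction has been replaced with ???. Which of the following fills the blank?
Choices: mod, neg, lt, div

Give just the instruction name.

Answer: div

Derivation:
Stack before ???: [20, -6, 1, 10, 11]
Stack after ???:  [20, -6, 1, 0]
Checking each choice:
  mod: produces [20, -6, 1, 10, 7, 12]
  neg: produces [20, -6, 1, 10, -11, 7, 12]
  lt: produces [20, -6, 1, 1, 7, 12]
  div: MATCH


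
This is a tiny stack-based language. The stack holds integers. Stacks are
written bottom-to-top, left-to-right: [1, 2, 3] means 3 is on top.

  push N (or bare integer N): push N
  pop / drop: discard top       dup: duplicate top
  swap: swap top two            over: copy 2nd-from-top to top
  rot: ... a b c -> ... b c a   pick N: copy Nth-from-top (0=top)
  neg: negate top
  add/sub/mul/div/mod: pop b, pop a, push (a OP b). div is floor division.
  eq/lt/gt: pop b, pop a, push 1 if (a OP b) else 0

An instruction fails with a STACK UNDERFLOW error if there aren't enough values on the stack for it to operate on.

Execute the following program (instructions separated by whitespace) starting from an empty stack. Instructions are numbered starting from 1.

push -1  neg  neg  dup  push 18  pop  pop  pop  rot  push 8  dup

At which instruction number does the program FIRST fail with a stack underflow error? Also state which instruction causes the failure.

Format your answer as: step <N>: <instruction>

Answer: step 9: rot

Derivation:
Step 1 ('push -1'): stack = [-1], depth = 1
Step 2 ('neg'): stack = [1], depth = 1
Step 3 ('neg'): stack = [-1], depth = 1
Step 4 ('dup'): stack = [-1, -1], depth = 2
Step 5 ('push 18'): stack = [-1, -1, 18], depth = 3
Step 6 ('pop'): stack = [-1, -1], depth = 2
Step 7 ('pop'): stack = [-1], depth = 1
Step 8 ('pop'): stack = [], depth = 0
Step 9 ('rot'): needs 3 value(s) but depth is 0 — STACK UNDERFLOW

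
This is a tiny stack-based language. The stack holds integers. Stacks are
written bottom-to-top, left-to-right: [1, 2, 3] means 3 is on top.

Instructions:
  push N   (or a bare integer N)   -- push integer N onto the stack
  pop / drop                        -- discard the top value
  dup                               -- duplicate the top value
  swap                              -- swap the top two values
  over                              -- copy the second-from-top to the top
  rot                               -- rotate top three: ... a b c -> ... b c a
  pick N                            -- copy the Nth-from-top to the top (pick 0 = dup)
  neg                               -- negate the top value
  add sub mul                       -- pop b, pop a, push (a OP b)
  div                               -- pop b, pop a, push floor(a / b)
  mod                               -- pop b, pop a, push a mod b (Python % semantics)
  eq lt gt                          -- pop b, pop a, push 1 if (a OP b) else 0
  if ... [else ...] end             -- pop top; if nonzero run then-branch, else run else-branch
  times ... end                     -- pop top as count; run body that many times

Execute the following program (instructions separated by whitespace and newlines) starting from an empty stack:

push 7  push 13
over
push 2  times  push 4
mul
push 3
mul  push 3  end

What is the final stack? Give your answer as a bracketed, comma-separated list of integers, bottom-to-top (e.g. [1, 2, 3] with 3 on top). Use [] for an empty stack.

Answer: [7, 13, 84, 36, 3]

Derivation:
After 'push 7': [7]
After 'push 13': [7, 13]
After 'over': [7, 13, 7]
After 'push 2': [7, 13, 7, 2]
After 'times': [7, 13, 7]
After 'push 4': [7, 13, 7, 4]
After 'mul': [7, 13, 28]
After 'push 3': [7, 13, 28, 3]
After 'mul': [7, 13, 84]
After 'push 3': [7, 13, 84, 3]
After 'push 4': [7, 13, 84, 3, 4]
After 'mul': [7, 13, 84, 12]
After 'push 3': [7, 13, 84, 12, 3]
After 'mul': [7, 13, 84, 36]
After 'push 3': [7, 13, 84, 36, 3]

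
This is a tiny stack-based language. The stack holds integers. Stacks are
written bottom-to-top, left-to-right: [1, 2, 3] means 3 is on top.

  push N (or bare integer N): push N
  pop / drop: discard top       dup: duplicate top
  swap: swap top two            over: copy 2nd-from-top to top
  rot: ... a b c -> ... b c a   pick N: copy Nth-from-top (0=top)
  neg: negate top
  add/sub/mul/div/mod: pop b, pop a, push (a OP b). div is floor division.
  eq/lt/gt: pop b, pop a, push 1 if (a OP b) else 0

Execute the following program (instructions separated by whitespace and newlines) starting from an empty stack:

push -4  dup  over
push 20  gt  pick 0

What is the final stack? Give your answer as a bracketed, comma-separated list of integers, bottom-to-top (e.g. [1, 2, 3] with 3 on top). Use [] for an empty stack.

After 'push -4': [-4]
After 'dup': [-4, -4]
After 'over': [-4, -4, -4]
After 'push 20': [-4, -4, -4, 20]
After 'gt': [-4, -4, 0]
After 'pick 0': [-4, -4, 0, 0]

Answer: [-4, -4, 0, 0]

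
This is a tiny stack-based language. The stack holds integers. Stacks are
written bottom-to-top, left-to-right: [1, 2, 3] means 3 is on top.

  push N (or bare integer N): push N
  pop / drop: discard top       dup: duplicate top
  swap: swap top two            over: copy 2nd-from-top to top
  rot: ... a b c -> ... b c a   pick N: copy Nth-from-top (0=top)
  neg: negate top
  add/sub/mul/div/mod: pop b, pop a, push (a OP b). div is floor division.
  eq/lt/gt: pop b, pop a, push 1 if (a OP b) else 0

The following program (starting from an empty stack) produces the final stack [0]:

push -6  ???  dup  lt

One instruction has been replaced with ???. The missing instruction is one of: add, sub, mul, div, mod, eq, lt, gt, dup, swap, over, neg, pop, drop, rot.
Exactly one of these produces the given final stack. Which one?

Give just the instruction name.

Answer: neg

Derivation:
Stack before ???: [-6]
Stack after ???:  [6]
The instruction that transforms [-6] -> [6] is: neg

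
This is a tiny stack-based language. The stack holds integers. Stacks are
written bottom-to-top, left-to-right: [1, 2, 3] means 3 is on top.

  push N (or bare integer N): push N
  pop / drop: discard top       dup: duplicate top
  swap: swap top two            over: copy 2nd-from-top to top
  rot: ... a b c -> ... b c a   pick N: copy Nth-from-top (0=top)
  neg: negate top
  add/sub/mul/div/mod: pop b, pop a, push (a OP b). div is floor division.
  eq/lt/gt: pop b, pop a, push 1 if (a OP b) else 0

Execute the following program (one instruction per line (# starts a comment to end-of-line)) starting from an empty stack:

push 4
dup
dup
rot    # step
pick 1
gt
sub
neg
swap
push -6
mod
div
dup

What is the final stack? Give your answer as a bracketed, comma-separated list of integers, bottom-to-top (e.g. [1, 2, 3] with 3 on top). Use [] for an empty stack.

After 'push 4': [4]
After 'dup': [4, 4]
After 'dup': [4, 4, 4]
After 'rot': [4, 4, 4]
After 'pick 1': [4, 4, 4, 4]
After 'gt': [4, 4, 0]
After 'sub': [4, 4]
After 'neg': [4, -4]
After 'swap': [-4, 4]
After 'push -6': [-4, 4, -6]
After 'mod': [-4, -2]
After 'div': [2]
After 'dup': [2, 2]

Answer: [2, 2]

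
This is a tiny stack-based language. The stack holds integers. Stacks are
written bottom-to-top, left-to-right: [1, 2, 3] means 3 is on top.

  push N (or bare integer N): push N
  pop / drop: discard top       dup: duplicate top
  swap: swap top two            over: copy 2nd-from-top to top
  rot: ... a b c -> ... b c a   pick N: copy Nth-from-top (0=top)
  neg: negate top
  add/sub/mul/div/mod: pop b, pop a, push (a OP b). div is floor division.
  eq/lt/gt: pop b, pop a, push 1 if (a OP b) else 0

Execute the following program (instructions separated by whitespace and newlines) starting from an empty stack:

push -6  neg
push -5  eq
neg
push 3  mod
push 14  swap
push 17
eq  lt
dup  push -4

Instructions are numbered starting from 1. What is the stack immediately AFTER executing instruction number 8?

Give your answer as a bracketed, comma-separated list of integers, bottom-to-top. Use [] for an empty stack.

Step 1 ('push -6'): [-6]
Step 2 ('neg'): [6]
Step 3 ('push -5'): [6, -5]
Step 4 ('eq'): [0]
Step 5 ('neg'): [0]
Step 6 ('push 3'): [0, 3]
Step 7 ('mod'): [0]
Step 8 ('push 14'): [0, 14]

Answer: [0, 14]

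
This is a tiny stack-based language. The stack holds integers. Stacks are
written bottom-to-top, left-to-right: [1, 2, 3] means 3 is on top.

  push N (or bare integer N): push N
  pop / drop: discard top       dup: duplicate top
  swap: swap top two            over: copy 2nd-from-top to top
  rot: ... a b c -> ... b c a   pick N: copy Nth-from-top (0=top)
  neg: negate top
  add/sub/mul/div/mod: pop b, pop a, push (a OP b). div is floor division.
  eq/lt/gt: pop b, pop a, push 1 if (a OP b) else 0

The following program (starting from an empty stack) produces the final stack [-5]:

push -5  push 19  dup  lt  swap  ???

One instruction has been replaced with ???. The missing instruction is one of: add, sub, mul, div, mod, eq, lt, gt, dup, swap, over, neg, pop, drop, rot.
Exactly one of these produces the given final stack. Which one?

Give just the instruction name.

Stack before ???: [0, -5]
Stack after ???:  [-5]
The instruction that transforms [0, -5] -> [-5] is: add

Answer: add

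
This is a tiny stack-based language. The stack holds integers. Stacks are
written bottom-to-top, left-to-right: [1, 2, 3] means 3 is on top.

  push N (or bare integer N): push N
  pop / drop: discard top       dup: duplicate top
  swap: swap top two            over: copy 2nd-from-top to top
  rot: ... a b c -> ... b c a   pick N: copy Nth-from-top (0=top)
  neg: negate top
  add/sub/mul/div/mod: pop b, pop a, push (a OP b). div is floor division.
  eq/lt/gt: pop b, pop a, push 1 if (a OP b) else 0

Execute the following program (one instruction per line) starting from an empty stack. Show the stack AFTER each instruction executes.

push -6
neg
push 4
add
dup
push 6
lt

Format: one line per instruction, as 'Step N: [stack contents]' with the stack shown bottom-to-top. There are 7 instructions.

Step 1: [-6]
Step 2: [6]
Step 3: [6, 4]
Step 4: [10]
Step 5: [10, 10]
Step 6: [10, 10, 6]
Step 7: [10, 0]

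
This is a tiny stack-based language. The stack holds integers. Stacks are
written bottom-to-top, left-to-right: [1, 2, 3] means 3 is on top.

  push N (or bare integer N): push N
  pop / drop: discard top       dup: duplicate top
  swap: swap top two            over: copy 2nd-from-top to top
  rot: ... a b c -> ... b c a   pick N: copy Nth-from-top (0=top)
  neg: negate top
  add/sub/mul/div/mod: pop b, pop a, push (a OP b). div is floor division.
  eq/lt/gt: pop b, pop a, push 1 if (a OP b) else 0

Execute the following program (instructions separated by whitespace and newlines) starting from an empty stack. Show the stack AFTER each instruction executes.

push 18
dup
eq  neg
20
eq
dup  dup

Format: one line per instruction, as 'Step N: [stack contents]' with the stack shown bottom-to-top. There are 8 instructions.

Step 1: [18]
Step 2: [18, 18]
Step 3: [1]
Step 4: [-1]
Step 5: [-1, 20]
Step 6: [0]
Step 7: [0, 0]
Step 8: [0, 0, 0]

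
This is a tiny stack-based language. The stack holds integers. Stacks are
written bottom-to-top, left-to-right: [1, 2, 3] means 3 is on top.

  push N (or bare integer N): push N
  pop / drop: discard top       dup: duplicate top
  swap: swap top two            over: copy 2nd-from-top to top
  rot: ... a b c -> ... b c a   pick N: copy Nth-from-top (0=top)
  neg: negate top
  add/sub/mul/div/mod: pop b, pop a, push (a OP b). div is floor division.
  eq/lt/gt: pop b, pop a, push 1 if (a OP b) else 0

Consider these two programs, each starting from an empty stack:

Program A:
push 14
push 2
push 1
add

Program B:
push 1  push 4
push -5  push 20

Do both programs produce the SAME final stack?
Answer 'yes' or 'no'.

Answer: no

Derivation:
Program A trace:
  After 'push 14': [14]
  After 'push 2': [14, 2]
  After 'push 1': [14, 2, 1]
  After 'add': [14, 3]
Program A final stack: [14, 3]

Program B trace:
  After 'push 1': [1]
  After 'push 4': [1, 4]
  After 'push -5': [1, 4, -5]
  After 'push 20': [1, 4, -5, 20]
Program B final stack: [1, 4, -5, 20]
Same: no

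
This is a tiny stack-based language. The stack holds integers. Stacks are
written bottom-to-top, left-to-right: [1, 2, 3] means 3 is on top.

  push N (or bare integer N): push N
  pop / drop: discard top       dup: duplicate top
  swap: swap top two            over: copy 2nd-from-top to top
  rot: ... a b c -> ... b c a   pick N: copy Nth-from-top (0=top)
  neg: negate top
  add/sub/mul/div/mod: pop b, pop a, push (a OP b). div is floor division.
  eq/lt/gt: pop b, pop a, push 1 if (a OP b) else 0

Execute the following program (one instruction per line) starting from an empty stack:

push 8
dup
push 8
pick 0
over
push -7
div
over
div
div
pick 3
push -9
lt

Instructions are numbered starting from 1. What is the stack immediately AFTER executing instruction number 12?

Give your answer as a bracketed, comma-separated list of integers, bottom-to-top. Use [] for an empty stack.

Answer: [8, 8, 8, -8, 8, -9]

Derivation:
Step 1 ('push 8'): [8]
Step 2 ('dup'): [8, 8]
Step 3 ('push 8'): [8, 8, 8]
Step 4 ('pick 0'): [8, 8, 8, 8]
Step 5 ('over'): [8, 8, 8, 8, 8]
Step 6 ('push -7'): [8, 8, 8, 8, 8, -7]
Step 7 ('div'): [8, 8, 8, 8, -2]
Step 8 ('over'): [8, 8, 8, 8, -2, 8]
Step 9 ('div'): [8, 8, 8, 8, -1]
Step 10 ('div'): [8, 8, 8, -8]
Step 11 ('pick 3'): [8, 8, 8, -8, 8]
Step 12 ('push -9'): [8, 8, 8, -8, 8, -9]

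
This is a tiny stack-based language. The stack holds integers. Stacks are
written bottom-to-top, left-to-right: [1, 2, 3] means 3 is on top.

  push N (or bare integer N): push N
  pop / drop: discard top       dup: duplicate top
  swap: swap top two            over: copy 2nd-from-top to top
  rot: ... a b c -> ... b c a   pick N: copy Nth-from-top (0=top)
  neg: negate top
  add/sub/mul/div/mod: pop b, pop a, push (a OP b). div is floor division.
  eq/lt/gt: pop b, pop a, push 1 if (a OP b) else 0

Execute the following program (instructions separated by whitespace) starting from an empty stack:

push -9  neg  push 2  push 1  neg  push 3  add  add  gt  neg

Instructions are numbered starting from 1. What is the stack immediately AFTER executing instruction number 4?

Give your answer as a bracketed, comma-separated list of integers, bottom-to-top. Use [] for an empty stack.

Answer: [9, 2, 1]

Derivation:
Step 1 ('push -9'): [-9]
Step 2 ('neg'): [9]
Step 3 ('push 2'): [9, 2]
Step 4 ('push 1'): [9, 2, 1]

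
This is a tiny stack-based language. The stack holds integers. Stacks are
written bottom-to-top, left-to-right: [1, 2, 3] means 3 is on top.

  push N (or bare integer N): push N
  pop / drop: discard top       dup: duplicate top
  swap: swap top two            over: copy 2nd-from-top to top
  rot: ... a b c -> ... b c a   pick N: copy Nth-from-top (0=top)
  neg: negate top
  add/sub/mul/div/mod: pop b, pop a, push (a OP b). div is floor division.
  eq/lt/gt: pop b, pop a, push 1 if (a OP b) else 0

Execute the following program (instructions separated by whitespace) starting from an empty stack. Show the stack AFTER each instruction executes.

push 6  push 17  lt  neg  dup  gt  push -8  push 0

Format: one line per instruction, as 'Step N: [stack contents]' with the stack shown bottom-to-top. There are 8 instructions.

Step 1: [6]
Step 2: [6, 17]
Step 3: [1]
Step 4: [-1]
Step 5: [-1, -1]
Step 6: [0]
Step 7: [0, -8]
Step 8: [0, -8, 0]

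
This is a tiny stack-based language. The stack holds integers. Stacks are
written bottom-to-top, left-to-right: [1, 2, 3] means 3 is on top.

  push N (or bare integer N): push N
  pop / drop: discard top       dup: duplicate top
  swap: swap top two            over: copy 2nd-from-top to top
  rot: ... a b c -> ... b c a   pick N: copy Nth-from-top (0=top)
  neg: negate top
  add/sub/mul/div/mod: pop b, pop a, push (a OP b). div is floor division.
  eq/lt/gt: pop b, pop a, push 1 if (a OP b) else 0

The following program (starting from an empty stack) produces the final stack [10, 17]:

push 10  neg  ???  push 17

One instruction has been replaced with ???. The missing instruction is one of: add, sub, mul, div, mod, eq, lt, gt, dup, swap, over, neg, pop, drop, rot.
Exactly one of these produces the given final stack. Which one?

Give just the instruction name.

Answer: neg

Derivation:
Stack before ???: [-10]
Stack after ???:  [10]
The instruction that transforms [-10] -> [10] is: neg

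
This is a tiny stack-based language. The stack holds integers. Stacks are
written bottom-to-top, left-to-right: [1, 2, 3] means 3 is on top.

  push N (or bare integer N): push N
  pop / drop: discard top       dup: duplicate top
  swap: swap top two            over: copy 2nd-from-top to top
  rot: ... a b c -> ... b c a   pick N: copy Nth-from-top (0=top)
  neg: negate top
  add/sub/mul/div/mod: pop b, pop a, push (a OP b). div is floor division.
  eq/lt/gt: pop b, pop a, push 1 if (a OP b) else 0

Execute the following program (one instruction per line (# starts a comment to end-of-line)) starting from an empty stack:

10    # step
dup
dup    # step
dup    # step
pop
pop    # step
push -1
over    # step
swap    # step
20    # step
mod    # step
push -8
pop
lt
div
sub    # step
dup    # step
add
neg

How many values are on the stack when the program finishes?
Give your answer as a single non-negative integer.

Answer: 1

Derivation:
After 'push 10': stack = [10] (depth 1)
After 'dup': stack = [10, 10] (depth 2)
After 'dup': stack = [10, 10, 10] (depth 3)
After 'dup': stack = [10, 10, 10, 10] (depth 4)
After 'pop': stack = [10, 10, 10] (depth 3)
After 'pop': stack = [10, 10] (depth 2)
After 'push -1': stack = [10, 10, -1] (depth 3)
After 'over': stack = [10, 10, -1, 10] (depth 4)
After 'swap': stack = [10, 10, 10, -1] (depth 4)
After 'push 20': stack = [10, 10, 10, -1, 20] (depth 5)
After 'mod': stack = [10, 10, 10, 19] (depth 4)
After 'push -8': stack = [10, 10, 10, 19, -8] (depth 5)
After 'pop': stack = [10, 10, 10, 19] (depth 4)
After 'lt': stack = [10, 10, 1] (depth 3)
After 'div': stack = [10, 10] (depth 2)
After 'sub': stack = [0] (depth 1)
After 'dup': stack = [0, 0] (depth 2)
After 'add': stack = [0] (depth 1)
After 'neg': stack = [0] (depth 1)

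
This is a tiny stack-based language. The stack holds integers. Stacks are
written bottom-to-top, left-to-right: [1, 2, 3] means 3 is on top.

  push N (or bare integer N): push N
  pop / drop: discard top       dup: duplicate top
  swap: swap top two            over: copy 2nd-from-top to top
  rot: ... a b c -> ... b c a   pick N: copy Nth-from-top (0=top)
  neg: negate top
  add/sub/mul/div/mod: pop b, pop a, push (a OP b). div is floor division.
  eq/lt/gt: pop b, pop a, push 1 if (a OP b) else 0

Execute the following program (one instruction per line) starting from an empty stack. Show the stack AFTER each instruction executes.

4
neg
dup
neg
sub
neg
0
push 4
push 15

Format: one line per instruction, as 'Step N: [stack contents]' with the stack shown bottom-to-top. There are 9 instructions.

Step 1: [4]
Step 2: [-4]
Step 3: [-4, -4]
Step 4: [-4, 4]
Step 5: [-8]
Step 6: [8]
Step 7: [8, 0]
Step 8: [8, 0, 4]
Step 9: [8, 0, 4, 15]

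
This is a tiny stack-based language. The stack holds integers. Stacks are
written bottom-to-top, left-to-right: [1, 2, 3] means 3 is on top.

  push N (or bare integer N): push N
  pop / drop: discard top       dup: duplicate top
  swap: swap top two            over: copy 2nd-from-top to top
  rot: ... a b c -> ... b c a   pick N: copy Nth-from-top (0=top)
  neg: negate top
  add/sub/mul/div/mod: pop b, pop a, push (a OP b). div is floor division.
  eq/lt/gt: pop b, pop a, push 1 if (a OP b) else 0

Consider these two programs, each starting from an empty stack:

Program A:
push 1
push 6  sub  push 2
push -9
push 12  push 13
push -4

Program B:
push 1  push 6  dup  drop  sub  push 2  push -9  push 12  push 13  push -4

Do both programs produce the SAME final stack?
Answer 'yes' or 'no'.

Program A trace:
  After 'push 1': [1]
  After 'push 6': [1, 6]
  After 'sub': [-5]
  After 'push 2': [-5, 2]
  After 'push -9': [-5, 2, -9]
  After 'push 12': [-5, 2, -9, 12]
  After 'push 13': [-5, 2, -9, 12, 13]
  After 'push -4': [-5, 2, -9, 12, 13, -4]
Program A final stack: [-5, 2, -9, 12, 13, -4]

Program B trace:
  After 'push 1': [1]
  After 'push 6': [1, 6]
  After 'dup': [1, 6, 6]
  After 'drop': [1, 6]
  After 'sub': [-5]
  After 'push 2': [-5, 2]
  After 'push -9': [-5, 2, -9]
  After 'push 12': [-5, 2, -9, 12]
  After 'push 13': [-5, 2, -9, 12, 13]
  After 'push -4': [-5, 2, -9, 12, 13, -4]
Program B final stack: [-5, 2, -9, 12, 13, -4]
Same: yes

Answer: yes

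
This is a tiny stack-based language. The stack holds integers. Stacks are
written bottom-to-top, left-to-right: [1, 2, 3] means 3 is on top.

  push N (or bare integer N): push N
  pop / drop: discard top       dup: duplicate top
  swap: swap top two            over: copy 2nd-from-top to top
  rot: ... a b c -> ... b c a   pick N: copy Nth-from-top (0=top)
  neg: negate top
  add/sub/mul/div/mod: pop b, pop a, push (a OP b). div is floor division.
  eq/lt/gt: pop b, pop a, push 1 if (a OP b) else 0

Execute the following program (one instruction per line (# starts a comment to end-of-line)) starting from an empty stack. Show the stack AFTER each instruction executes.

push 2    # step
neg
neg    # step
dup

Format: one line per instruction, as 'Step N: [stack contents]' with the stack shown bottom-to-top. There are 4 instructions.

Step 1: [2]
Step 2: [-2]
Step 3: [2]
Step 4: [2, 2]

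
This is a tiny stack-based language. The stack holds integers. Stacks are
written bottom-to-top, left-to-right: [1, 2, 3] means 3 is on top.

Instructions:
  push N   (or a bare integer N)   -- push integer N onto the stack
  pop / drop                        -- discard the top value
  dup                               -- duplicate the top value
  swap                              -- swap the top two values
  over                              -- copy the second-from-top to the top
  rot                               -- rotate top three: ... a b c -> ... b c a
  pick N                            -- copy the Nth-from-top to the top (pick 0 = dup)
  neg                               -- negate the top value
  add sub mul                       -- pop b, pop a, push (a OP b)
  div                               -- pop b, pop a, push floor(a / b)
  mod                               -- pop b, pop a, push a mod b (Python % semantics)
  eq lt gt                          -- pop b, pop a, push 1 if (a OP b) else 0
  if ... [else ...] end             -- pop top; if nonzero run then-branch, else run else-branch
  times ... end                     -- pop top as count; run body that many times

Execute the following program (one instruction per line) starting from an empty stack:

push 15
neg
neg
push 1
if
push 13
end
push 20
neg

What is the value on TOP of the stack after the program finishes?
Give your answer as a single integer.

After 'push 15': [15]
After 'neg': [-15]
After 'neg': [15]
After 'push 1': [15, 1]
After 'if': [15]
After 'push 13': [15, 13]
After 'push 20': [15, 13, 20]
After 'neg': [15, 13, -20]

Answer: -20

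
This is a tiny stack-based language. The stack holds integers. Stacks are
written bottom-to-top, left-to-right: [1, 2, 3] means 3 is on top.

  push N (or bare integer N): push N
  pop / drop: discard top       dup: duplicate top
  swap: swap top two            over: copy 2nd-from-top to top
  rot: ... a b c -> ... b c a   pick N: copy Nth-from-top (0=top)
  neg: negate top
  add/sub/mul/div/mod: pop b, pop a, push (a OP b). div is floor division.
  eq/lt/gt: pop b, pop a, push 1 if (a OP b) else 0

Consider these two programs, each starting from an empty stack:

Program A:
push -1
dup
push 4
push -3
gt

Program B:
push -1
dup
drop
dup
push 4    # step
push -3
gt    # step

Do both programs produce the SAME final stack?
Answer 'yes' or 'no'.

Program A trace:
  After 'push -1': [-1]
  After 'dup': [-1, -1]
  After 'push 4': [-1, -1, 4]
  After 'push -3': [-1, -1, 4, -3]
  After 'gt': [-1, -1, 1]
Program A final stack: [-1, -1, 1]

Program B trace:
  After 'push -1': [-1]
  After 'dup': [-1, -1]
  After 'drop': [-1]
  After 'dup': [-1, -1]
  After 'push 4': [-1, -1, 4]
  After 'push -3': [-1, -1, 4, -3]
  After 'gt': [-1, -1, 1]
Program B final stack: [-1, -1, 1]
Same: yes

Answer: yes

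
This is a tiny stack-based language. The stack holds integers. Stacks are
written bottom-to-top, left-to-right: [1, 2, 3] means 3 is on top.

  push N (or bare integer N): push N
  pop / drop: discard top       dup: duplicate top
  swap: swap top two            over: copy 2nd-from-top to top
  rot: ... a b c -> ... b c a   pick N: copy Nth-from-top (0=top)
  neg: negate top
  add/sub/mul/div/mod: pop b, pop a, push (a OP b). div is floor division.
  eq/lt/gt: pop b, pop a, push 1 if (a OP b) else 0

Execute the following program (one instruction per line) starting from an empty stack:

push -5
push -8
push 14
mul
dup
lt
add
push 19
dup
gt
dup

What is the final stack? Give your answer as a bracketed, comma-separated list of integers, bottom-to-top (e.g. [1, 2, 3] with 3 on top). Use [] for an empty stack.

Answer: [-5, 0, 0]

Derivation:
After 'push -5': [-5]
After 'push -8': [-5, -8]
After 'push 14': [-5, -8, 14]
After 'mul': [-5, -112]
After 'dup': [-5, -112, -112]
After 'lt': [-5, 0]
After 'add': [-5]
After 'push 19': [-5, 19]
After 'dup': [-5, 19, 19]
After 'gt': [-5, 0]
After 'dup': [-5, 0, 0]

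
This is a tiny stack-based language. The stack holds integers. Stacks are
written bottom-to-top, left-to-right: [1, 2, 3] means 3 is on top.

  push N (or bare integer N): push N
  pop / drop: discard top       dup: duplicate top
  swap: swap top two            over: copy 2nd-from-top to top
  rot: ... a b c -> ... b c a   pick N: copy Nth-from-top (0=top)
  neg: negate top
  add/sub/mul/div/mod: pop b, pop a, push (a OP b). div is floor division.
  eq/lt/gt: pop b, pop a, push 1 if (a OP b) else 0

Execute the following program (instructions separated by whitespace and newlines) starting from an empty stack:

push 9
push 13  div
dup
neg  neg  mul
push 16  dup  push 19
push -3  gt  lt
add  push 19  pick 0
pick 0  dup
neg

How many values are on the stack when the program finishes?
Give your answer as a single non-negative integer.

After 'push 9': stack = [9] (depth 1)
After 'push 13': stack = [9, 13] (depth 2)
After 'div': stack = [0] (depth 1)
After 'dup': stack = [0, 0] (depth 2)
After 'neg': stack = [0, 0] (depth 2)
After 'neg': stack = [0, 0] (depth 2)
After 'mul': stack = [0] (depth 1)
After 'push 16': stack = [0, 16] (depth 2)
After 'dup': stack = [0, 16, 16] (depth 3)
After 'push 19': stack = [0, 16, 16, 19] (depth 4)
After 'push -3': stack = [0, 16, 16, 19, -3] (depth 5)
After 'gt': stack = [0, 16, 16, 1] (depth 4)
After 'lt': stack = [0, 16, 0] (depth 3)
After 'add': stack = [0, 16] (depth 2)
After 'push 19': stack = [0, 16, 19] (depth 3)
After 'pick 0': stack = [0, 16, 19, 19] (depth 4)
After 'pick 0': stack = [0, 16, 19, 19, 19] (depth 5)
After 'dup': stack = [0, 16, 19, 19, 19, 19] (depth 6)
After 'neg': stack = [0, 16, 19, 19, 19, -19] (depth 6)

Answer: 6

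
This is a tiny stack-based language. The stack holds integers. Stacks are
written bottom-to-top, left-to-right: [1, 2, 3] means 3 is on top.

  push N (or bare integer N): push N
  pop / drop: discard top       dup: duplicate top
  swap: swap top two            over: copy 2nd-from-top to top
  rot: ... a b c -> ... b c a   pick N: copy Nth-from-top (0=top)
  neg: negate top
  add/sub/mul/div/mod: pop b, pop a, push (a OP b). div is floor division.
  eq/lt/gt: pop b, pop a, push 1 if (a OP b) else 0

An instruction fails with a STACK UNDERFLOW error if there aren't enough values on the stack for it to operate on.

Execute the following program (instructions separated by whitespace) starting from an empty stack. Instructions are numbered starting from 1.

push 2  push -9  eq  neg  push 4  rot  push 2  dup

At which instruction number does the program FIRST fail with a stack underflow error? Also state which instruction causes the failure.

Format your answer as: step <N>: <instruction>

Answer: step 6: rot

Derivation:
Step 1 ('push 2'): stack = [2], depth = 1
Step 2 ('push -9'): stack = [2, -9], depth = 2
Step 3 ('eq'): stack = [0], depth = 1
Step 4 ('neg'): stack = [0], depth = 1
Step 5 ('push 4'): stack = [0, 4], depth = 2
Step 6 ('rot'): needs 3 value(s) but depth is 2 — STACK UNDERFLOW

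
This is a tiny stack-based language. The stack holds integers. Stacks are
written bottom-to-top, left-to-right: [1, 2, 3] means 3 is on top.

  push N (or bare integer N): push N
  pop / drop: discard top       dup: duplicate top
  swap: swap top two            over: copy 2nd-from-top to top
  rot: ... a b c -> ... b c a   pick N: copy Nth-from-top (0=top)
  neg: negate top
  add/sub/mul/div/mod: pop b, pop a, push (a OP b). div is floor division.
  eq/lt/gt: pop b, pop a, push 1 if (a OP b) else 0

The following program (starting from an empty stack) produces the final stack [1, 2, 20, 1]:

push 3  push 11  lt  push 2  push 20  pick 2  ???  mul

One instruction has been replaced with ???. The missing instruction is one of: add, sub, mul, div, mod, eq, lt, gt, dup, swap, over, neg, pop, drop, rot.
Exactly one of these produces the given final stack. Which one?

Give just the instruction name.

Stack before ???: [1, 2, 20, 1]
Stack after ???:  [1, 2, 20, 1, 1]
The instruction that transforms [1, 2, 20, 1] -> [1, 2, 20, 1, 1] is: dup

Answer: dup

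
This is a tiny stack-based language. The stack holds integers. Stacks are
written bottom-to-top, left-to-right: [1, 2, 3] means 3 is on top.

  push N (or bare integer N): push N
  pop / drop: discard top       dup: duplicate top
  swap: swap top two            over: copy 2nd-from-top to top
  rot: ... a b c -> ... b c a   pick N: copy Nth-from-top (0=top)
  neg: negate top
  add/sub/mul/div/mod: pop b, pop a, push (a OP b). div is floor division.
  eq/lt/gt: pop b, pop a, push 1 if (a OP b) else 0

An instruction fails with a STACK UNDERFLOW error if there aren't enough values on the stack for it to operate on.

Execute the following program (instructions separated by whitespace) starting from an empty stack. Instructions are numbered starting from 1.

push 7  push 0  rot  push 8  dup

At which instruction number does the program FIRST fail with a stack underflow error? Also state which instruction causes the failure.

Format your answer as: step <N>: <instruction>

Step 1 ('push 7'): stack = [7], depth = 1
Step 2 ('push 0'): stack = [7, 0], depth = 2
Step 3 ('rot'): needs 3 value(s) but depth is 2 — STACK UNDERFLOW

Answer: step 3: rot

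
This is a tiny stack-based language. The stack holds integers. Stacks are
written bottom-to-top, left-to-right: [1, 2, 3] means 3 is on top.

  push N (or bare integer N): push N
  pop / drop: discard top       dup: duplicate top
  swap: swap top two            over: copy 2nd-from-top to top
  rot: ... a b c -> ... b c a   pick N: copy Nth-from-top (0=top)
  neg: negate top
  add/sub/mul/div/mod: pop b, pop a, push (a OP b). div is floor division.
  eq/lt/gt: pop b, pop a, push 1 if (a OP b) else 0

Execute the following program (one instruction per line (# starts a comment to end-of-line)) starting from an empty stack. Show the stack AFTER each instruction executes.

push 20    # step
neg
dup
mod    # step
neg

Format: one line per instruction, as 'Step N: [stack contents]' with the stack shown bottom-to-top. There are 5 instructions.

Step 1: [20]
Step 2: [-20]
Step 3: [-20, -20]
Step 4: [0]
Step 5: [0]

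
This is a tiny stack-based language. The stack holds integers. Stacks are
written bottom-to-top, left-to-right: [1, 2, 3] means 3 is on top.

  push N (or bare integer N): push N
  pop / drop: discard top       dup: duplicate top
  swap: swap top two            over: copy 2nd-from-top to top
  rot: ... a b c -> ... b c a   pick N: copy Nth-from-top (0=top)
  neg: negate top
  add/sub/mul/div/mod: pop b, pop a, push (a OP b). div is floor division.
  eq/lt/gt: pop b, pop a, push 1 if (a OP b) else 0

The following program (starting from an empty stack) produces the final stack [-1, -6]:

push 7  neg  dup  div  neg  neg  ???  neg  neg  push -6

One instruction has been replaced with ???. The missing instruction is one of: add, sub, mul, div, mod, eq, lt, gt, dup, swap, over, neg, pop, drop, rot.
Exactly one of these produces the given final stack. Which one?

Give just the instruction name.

Answer: neg

Derivation:
Stack before ???: [1]
Stack after ???:  [-1]
The instruction that transforms [1] -> [-1] is: neg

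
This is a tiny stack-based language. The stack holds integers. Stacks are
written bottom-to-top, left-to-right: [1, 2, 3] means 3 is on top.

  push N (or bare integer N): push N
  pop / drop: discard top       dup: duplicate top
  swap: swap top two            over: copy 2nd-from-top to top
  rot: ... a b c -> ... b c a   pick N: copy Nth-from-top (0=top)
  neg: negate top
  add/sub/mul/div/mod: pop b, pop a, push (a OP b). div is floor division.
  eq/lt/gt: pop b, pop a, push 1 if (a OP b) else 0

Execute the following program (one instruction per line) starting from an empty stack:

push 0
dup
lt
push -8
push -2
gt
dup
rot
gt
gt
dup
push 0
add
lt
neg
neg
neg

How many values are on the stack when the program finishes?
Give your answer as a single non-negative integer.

Answer: 1

Derivation:
After 'push 0': stack = [0] (depth 1)
After 'dup': stack = [0, 0] (depth 2)
After 'lt': stack = [0] (depth 1)
After 'push -8': stack = [0, -8] (depth 2)
After 'push -2': stack = [0, -8, -2] (depth 3)
After 'gt': stack = [0, 0] (depth 2)
After 'dup': stack = [0, 0, 0] (depth 3)
After 'rot': stack = [0, 0, 0] (depth 3)
After 'gt': stack = [0, 0] (depth 2)
After 'gt': stack = [0] (depth 1)
After 'dup': stack = [0, 0] (depth 2)
After 'push 0': stack = [0, 0, 0] (depth 3)
After 'add': stack = [0, 0] (depth 2)
After 'lt': stack = [0] (depth 1)
After 'neg': stack = [0] (depth 1)
After 'neg': stack = [0] (depth 1)
After 'neg': stack = [0] (depth 1)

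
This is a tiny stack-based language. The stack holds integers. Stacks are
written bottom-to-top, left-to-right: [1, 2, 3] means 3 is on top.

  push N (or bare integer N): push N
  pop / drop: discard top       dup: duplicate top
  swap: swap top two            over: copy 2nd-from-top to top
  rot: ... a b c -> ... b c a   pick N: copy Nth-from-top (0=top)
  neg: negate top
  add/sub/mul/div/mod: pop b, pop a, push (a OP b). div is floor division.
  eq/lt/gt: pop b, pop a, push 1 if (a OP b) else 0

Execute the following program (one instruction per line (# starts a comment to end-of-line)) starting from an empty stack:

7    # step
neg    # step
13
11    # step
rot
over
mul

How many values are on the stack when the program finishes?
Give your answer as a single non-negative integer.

Answer: 3

Derivation:
After 'push 7': stack = [7] (depth 1)
After 'neg': stack = [-7] (depth 1)
After 'push 13': stack = [-7, 13] (depth 2)
After 'push 11': stack = [-7, 13, 11] (depth 3)
After 'rot': stack = [13, 11, -7] (depth 3)
After 'over': stack = [13, 11, -7, 11] (depth 4)
After 'mul': stack = [13, 11, -77] (depth 3)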